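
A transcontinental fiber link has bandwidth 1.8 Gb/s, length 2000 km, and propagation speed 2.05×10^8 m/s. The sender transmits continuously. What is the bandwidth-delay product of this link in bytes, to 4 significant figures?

Propagation delay = 2000000 / 2.05e+08 = 0.0097561 s.
BDP = R × t_prop = 1800000000 × 0.0097561 = 17561000 bits.
In bytes: 17561000/8 = 2195000 bytes.

2195000 bytes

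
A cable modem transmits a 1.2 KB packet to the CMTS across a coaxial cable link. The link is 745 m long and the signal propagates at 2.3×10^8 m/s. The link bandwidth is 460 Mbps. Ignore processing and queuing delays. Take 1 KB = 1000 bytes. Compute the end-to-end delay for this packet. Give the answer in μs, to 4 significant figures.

L = 9600 bits.
Transmission delay = L/R = 9600 / 460000000 = 20.8696 μs.
Propagation delay = d/s = 745 m / 2.3e+08 m/s = 3.23913 μs.
Total = 24.11 μs.

24.11 μs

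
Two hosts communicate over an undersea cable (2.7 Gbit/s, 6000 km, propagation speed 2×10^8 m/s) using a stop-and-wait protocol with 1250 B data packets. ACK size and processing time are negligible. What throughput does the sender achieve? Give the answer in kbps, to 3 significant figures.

167 kbps

t_tx = L/R = 10000/2700000000 = 3.7037e-06 s.
t_prop = 6000000/200000000 = 0.03 s; RTT = 0.06 s.
Cycle = t_tx + RTT = 0.0600037 s.
Throughput = L / cycle = 10000 / 0.0600037 = 167 kbps.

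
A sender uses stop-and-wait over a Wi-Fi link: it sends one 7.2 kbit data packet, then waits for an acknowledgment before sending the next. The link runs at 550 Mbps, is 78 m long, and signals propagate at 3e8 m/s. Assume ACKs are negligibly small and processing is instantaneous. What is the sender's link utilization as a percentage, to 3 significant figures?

96.2 %

t_tx = L/R = 7200/550000000 = 1.30909e-05 s.
t_prop = 78/300000000 = 2.6e-07 s; RTT = 5.2e-07 s.
Cycle = t_tx + RTT = 1.36109e-05 s.
Utilization = t_tx / cycle = 1.30909e-05/1.36109e-05 = 96.2 %.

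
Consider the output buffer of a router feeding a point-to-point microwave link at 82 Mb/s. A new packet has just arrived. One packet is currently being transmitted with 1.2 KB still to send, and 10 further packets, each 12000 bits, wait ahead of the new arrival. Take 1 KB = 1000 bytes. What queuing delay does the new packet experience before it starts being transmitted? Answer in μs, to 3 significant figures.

1580 μs

Each queued packet: L/R = 12000/82000000 = 146.341 μs.
10 queued → 1463.41 μs.
Plus remaining 9600 bits of current packet: 117.073 μs.
Queuing delay = 1580 μs.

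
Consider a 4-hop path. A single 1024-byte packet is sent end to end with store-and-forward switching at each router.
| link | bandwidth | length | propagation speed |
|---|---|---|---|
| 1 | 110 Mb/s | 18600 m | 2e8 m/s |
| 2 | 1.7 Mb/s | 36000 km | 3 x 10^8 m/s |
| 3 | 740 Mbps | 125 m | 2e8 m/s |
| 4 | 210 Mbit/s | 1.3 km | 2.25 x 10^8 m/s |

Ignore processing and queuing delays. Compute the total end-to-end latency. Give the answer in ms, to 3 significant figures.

L = 1024 × 8 = 8192 bits.
Transmission delays (L/R per hop): 0.0744727, 4.81882, 0.0110703, 0.0390095 ms; sum = 4.94338 ms.
Propagation delays (d/s per hop): 0.093, 120, 0.000625, 0.00577778 ms; sum = 120.099 ms.
End-to-end = 125 ms.

125 ms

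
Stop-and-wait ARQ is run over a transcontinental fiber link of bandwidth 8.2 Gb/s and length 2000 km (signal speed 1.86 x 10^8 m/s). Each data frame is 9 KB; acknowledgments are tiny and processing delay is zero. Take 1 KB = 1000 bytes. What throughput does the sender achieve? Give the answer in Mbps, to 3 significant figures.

t_tx = L/R = 72000/8.2e+09 = 8.78049e-06 s.
t_prop = 2000000/186000000 = 0.0107527 s; RTT = 0.0215054 s.
Cycle = t_tx + RTT = 0.0215142 s.
Throughput = L / cycle = 72000 / 0.0215142 = 3.35 Mbps.

3.35 Mbps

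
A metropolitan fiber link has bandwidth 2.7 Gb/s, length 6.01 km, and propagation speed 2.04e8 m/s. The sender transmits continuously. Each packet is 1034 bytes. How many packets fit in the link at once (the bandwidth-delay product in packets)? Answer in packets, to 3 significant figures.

Propagation delay = 6010 / 204000000 = 2.94608e-05 s.
BDP = R × t_prop = 2700000000 × 2.94608e-05 = 79544.1 bits.
In packets of 8272 bits: 9.62 packets.

9.62 packets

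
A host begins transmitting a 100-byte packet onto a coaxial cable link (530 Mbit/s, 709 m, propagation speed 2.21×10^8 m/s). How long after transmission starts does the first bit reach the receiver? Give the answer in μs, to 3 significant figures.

3.21 μs

First bit experiences only propagation delay: d/s = 709/221000000 = 3.21 μs.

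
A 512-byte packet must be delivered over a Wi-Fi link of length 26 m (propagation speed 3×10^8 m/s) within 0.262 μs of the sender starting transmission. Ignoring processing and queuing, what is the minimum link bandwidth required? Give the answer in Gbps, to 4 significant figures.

23.36 Gbps

L = 4096 bits.
Propagation delay = 26 / 300000000 = 0.0866667 μs.
Transmission budget = 0.262 − 0.0866667 = 0.175333 μs.
R ≥ L / t_tx = 4096 bits / 1.75333e-07 s = 23.36 Gbps.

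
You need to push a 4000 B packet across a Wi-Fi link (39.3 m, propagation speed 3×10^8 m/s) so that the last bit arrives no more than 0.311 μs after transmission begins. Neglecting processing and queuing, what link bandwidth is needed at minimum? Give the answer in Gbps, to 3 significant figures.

L = 32000 bits.
Propagation delay = 39.3 / 300000000 = 0.131 μs.
Transmission budget = 0.311 − 0.131 = 0.18 μs.
R ≥ L / t_tx = 32000 bits / 1.8e-07 s = 178 Gbps.

178 Gbps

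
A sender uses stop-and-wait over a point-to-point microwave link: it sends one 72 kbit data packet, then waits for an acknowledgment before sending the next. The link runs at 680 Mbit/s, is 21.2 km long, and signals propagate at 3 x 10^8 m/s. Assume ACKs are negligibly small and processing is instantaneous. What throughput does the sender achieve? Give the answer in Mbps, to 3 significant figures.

t_tx = L/R = 72000/680000000 = 0.000105882 s.
t_prop = 21200/300000000 = 7.06667e-05 s; RTT = 0.000141333 s.
Cycle = t_tx + RTT = 0.000247216 s.
Throughput = L / cycle = 72000 / 0.000247216 = 291 Mbps.

291 Mbps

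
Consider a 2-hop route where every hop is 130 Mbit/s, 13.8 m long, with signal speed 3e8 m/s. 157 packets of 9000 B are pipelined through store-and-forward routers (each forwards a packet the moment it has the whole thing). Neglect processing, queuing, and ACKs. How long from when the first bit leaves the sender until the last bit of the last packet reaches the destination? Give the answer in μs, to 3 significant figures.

87500 μs

Per-hop transmission t_tx = L/R = 72000/130000000 = 553.846 μs.
Per-hop propagation t_prop = 13.8/300000000 = 0.046 μs.
Pipeline fill: first packet needs 2·t_tx to clear all hops; remaining 156 packets each add one t_tx.
Total = (2+157-1)·t_tx + 2·t_prop = 158·553.846 + 2·0.046 = 87500 μs.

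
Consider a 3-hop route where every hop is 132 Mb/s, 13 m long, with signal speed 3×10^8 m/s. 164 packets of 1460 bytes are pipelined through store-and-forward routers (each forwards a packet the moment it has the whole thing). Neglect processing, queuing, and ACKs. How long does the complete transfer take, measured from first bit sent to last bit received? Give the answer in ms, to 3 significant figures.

14.7 ms

Per-hop transmission t_tx = L/R = 11680/132000000 = 0.0884848 ms.
Per-hop propagation t_prop = 13/300000000 = 4.33333e-05 ms.
Pipeline fill: first packet needs 3·t_tx to clear all hops; remaining 163 packets each add one t_tx.
Total = (3+164-1)·t_tx + 3·t_prop = 166·0.0884848 + 3·4.33333e-05 = 14.7 ms.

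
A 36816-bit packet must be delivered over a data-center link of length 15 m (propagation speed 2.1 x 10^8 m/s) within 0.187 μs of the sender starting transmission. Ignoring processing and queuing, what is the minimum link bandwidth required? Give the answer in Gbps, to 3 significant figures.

319 Gbps

Propagation delay = 15 / 210000000 = 0.0714286 μs.
Transmission budget = 0.187 − 0.0714286 = 0.115571 μs.
R ≥ L / t_tx = 36816 bits / 1.15571e-07 s = 319 Gbps.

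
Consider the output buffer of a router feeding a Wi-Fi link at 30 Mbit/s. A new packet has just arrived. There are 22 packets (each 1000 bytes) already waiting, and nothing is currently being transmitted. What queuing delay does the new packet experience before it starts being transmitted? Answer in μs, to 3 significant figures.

Each queued packet: L/R = 8000/30000000 = 266.667 μs.
22 queued → 5866.67 μs.
Queuing delay = 5870 μs.

5870 μs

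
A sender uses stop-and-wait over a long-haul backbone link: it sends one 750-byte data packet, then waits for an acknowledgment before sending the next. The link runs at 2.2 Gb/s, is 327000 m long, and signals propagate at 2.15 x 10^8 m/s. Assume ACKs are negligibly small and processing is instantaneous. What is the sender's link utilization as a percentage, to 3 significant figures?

0.0896 %

t_tx = L/R = 6000/2200000000 = 2.72727e-06 s.
t_prop = 327000/215000000 = 0.00152093 s; RTT = 0.00304186 s.
Cycle = t_tx + RTT = 0.00304459 s.
Utilization = t_tx / cycle = 2.72727e-06/0.00304459 = 0.0896 %.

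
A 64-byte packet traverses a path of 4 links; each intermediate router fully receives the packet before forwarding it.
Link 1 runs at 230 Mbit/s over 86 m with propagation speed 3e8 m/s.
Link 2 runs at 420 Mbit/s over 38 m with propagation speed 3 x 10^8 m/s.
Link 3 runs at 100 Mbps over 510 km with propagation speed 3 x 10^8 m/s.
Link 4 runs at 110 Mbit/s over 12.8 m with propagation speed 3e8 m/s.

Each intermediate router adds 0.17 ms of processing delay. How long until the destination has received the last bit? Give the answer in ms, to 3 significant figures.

2.22 ms

L = 64 × 8 = 512 bits.
Transmission delays (L/R per hop): 0.00222609, 0.00121905, 0.00512, 0.00465455 ms; sum = 0.0132197 ms.
Propagation delays (d/s per hop): 0.000286667, 0.000126667, 1.7, 4.26667e-05 ms; sum = 1.70046 ms.
Processing at 3 router(s): 3 × 0.17 ms = 0.51 ms.
End-to-end = 2.22 ms.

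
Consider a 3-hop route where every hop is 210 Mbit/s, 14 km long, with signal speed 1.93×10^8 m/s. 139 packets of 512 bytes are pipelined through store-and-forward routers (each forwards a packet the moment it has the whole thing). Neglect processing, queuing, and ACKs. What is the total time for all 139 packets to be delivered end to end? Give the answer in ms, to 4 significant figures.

2.968 ms

Per-hop transmission t_tx = L/R = 4096/210000000 = 0.0195048 ms.
Per-hop propagation t_prop = 14000/193000000 = 0.0725389 ms.
Pipeline fill: first packet needs 3·t_tx to clear all hops; remaining 138 packets each add one t_tx.
Total = (3+139-1)·t_tx + 3·t_prop = 141·0.0195048 + 3·0.0725389 = 2.968 ms.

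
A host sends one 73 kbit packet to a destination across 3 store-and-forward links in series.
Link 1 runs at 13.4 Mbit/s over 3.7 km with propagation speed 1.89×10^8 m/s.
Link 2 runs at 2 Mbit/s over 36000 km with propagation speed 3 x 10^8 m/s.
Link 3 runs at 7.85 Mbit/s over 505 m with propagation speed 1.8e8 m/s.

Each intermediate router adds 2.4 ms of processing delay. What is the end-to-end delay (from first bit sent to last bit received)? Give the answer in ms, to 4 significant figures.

L = 73000 bits.
Transmission delays (L/R per hop): 5.44776, 36.5, 9.29936 ms; sum = 51.2471 ms.
Propagation delays (d/s per hop): 0.0195767, 120, 0.00280556 ms; sum = 120.022 ms.
Processing at 2 router(s): 2 × 2.4 ms = 4.8 ms.
End-to-end = 176.1 ms.

176.1 ms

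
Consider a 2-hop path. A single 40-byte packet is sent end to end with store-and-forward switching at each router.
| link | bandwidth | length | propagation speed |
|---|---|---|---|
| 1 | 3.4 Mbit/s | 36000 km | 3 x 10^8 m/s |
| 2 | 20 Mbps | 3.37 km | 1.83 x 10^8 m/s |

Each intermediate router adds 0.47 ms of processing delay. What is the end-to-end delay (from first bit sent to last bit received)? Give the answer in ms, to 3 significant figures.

121 ms

L = 40 × 8 = 320 bits.
Transmission delays (L/R per hop): 0.0941176, 0.016 ms; sum = 0.110118 ms.
Propagation delays (d/s per hop): 120, 0.0184153 ms; sum = 120.018 ms.
Processing at 1 router(s): 1 × 0.47 ms = 0.47 ms.
End-to-end = 121 ms.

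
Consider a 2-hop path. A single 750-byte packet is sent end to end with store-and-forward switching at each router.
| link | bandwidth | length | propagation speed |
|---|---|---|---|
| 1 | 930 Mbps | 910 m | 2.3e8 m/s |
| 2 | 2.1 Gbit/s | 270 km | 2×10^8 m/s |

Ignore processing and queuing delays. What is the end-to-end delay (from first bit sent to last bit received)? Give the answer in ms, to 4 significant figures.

L = 750 × 8 = 6000 bits.
Transmission delays (L/R per hop): 0.00645161, 0.00285714 ms; sum = 0.00930876 ms.
Propagation delays (d/s per hop): 0.00395652, 1.35 ms; sum = 1.35396 ms.
End-to-end = 1.363 ms.

1.363 ms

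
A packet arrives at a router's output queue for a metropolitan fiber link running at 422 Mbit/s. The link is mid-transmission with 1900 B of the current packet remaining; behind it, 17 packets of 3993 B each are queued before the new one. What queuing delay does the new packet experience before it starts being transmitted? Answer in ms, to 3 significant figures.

Each queued packet: L/R = 31944/422000000 = 0.0756967 ms.
17 queued → 1.28684 ms.
Plus remaining 15200 bits of current packet: 0.036019 ms.
Queuing delay = 1.32 ms.

1.32 ms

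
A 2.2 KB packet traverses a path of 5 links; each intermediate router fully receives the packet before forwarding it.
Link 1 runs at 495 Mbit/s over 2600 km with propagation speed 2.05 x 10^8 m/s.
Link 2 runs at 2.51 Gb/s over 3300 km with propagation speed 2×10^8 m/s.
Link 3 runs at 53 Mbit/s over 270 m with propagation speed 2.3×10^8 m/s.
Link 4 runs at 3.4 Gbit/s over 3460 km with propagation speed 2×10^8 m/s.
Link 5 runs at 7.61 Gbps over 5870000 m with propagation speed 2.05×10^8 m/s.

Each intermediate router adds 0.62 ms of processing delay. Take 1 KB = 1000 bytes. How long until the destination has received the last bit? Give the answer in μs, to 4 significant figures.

L = 17600 bits.
Transmission delays (L/R per hop): 35.5556, 7.01195, 332.075, 5.17647, 2.31275 μs; sum = 382.132 μs.
Propagation delays (d/s per hop): 12682.9, 16500, 1.17391, 17300, 28634.1 μs; sum = 75118.2 μs.
Processing at 4 router(s): 4 × 0.62 ms = 2480 μs.
End-to-end = 77980 μs.

77980 μs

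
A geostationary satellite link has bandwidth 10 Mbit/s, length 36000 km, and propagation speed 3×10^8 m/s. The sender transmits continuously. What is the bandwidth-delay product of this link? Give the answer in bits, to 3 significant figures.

1200000 bits

Propagation delay = 36000000 / 300000000 = 0.12 s.
BDP = R × t_prop = 10000000 × 0.12 = 1200000 bits.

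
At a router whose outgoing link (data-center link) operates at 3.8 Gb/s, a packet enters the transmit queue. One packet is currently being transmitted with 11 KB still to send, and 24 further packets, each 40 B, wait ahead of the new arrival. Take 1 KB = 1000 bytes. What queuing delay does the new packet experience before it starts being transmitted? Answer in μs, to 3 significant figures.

Each queued packet: L/R = 320/3800000000 = 0.0842105 μs.
24 queued → 2.02105 μs.
Plus remaining 88000 bits of current packet: 23.1579 μs.
Queuing delay = 25.2 μs.

25.2 μs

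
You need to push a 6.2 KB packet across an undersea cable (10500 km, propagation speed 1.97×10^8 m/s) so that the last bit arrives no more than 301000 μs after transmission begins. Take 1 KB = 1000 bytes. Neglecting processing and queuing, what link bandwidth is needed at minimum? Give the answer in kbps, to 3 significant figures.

200 kbps

L = 49600 bits.
Propagation delay = 10500000 / 197000000 = 53299.5 μs.
Transmission budget = 301000 − 53299.5 = 247701 μs.
R ≥ L / t_tx = 49600 bits / 0.247701 s = 200 kbps.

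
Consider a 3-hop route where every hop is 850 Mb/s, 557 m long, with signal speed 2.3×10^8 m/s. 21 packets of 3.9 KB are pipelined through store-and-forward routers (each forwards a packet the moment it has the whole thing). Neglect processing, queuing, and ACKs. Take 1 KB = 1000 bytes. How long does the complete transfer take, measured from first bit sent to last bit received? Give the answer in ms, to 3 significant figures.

Per-hop transmission t_tx = L/R = 31200/850000000 = 0.0367059 ms.
Per-hop propagation t_prop = 557/2.3e+08 = 0.00242174 ms.
Pipeline fill: first packet needs 3·t_tx to clear all hops; remaining 20 packets each add one t_tx.
Total = (3+21-1)·t_tx + 3·t_prop = 23·0.0367059 + 3·0.00242174 = 0.852 ms.

0.852 ms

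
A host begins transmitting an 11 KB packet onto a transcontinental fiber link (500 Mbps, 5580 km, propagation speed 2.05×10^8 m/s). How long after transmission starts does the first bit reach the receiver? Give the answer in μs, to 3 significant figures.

27200 μs

First bit experiences only propagation delay: d/s = 5580000/2.05e+08 = 27200 μs.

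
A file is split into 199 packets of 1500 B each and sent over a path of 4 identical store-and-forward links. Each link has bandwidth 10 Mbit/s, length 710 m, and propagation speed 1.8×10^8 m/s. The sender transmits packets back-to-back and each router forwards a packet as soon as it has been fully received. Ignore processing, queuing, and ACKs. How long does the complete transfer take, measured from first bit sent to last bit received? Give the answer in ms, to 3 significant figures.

242 ms

Per-hop transmission t_tx = L/R = 12000/10000000 = 1.2 ms.
Per-hop propagation t_prop = 710/180000000 = 0.00394444 ms.
Pipeline fill: first packet needs 4·t_tx to clear all hops; remaining 198 packets each add one t_tx.
Total = (4+199-1)·t_tx + 4·t_prop = 202·1.2 + 4·0.00394444 = 242 ms.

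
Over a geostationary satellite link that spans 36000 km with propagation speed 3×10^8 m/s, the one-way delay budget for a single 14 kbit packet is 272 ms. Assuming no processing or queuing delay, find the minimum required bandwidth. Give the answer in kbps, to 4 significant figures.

92.11 kbps

Propagation delay = 36000000 / 300000000 = 120 ms.
Transmission budget = 272 − 120 = 152 ms.
R ≥ L / t_tx = 14000 bits / 0.152 s = 92.11 kbps.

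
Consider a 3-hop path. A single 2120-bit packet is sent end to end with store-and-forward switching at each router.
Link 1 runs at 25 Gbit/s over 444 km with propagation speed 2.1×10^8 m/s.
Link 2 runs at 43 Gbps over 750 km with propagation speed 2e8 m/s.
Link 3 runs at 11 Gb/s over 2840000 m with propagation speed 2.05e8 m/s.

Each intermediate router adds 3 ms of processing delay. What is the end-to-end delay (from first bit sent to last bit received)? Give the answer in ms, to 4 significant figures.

25.72 ms

Transmission delays (L/R per hop): 8.48e-05, 4.93023e-05, 0.000192727 ms; sum = 0.00032683 ms.
Propagation delays (d/s per hop): 2.11429, 3.75, 13.8537 ms; sum = 19.7179 ms.
Processing at 2 router(s): 2 × 3 ms = 6 ms.
End-to-end = 25.72 ms.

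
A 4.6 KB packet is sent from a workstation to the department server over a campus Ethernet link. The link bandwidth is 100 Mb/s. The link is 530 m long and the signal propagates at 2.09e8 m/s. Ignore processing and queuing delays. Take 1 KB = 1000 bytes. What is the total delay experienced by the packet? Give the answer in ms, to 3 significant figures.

0.371 ms

L = 36800 bits.
Transmission delay = L/R = 36800 / 100000000 = 0.368 ms.
Propagation delay = d/s = 530 m / 209000000 m/s = 0.00253589 ms.
Total = 0.371 ms.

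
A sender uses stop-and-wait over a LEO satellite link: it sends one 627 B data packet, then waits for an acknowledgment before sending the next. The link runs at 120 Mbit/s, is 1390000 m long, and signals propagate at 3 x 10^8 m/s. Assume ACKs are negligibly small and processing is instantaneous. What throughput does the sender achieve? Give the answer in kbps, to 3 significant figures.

539 kbps

t_tx = L/R = 5016/120000000 = 4.18e-05 s.
t_prop = 1390000/300000000 = 0.00463333 s; RTT = 0.00926667 s.
Cycle = t_tx + RTT = 0.00930847 s.
Throughput = L / cycle = 5016 / 0.00930847 = 539 kbps.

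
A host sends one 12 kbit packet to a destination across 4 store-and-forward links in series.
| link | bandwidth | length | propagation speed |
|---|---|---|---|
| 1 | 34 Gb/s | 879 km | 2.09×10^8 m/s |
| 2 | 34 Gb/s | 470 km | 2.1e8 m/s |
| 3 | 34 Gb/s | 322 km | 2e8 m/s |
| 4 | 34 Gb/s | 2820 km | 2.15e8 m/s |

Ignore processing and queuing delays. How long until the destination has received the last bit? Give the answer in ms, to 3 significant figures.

L = 12000 bits.
Transmission delay per hop = L/R = 12000/34000000000 = 0.000352941 ms; 4 hops → 0.00141176 ms.
Propagation delays (d/s per hop): 4.20574, 2.2381, 1.61, 13.1163 ms; sum = 21.1701 ms.
End-to-end = 21.2 ms.

21.2 ms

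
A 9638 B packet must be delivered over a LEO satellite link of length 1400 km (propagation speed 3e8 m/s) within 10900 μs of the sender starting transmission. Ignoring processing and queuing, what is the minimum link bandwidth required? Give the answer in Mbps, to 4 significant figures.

12.37 Mbps

L = 77104 bits.
Propagation delay = 1400000 / 300000000 = 4666.67 μs.
Transmission budget = 10900 − 4666.67 = 6233.33 μs.
R ≥ L / t_tx = 77104 bits / 0.00623333 s = 12.37 Mbps.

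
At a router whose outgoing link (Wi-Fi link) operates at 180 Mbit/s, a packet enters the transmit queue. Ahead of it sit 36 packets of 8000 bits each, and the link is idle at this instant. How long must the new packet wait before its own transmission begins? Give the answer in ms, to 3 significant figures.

1.60 ms

Each queued packet: L/R = 8000/180000000 = 0.0444444 ms.
36 queued → 1.6 ms.
Queuing delay = 1.60 ms.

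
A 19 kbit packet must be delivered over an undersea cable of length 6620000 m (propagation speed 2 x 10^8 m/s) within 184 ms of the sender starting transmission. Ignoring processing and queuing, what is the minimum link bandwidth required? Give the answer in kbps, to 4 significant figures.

125.9 kbps

Propagation delay = 6620000 / 200000000 = 33.1 ms.
Transmission budget = 184 − 33.1 = 150.9 ms.
R ≥ L / t_tx = 19000 bits / 0.1509 s = 125.9 kbps.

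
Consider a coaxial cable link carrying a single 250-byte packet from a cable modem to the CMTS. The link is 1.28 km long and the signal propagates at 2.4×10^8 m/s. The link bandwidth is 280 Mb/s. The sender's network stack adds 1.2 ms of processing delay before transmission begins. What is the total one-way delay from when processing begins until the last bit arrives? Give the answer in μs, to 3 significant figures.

L = 250 × 8 = 2000 bits.
Transmission delay = L/R = 2000 / 280000000 = 7.14286 μs.
Propagation delay = d/s = 1280 m / 240000000 m/s = 5.33333 μs.
Plus processing delay 1.2 ms = 1200 μs.
Total = 1210 μs.

1210 μs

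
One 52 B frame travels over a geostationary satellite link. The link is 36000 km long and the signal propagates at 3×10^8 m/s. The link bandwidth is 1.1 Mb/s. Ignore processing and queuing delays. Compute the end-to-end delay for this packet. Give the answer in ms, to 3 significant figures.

L = 52 × 8 = 416 bits.
Transmission delay = L/R = 416 / 1100000 = 0.378182 ms.
Propagation delay = d/s = 36000000 m / 300000000 m/s = 120 ms.
Total = 120 ms.

120 ms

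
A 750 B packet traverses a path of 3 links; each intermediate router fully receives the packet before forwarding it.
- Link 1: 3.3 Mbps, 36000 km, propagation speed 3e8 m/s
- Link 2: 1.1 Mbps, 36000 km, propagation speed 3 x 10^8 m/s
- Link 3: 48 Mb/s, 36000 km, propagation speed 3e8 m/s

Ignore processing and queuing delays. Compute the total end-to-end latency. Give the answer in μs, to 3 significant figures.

L = 750 × 8 = 6000 bits.
Transmission delays (L/R per hop): 1818.18, 5454.55, 125 μs; sum = 7397.73 μs.
Propagation delays (d/s per hop): 120000, 120000, 120000 μs; sum = 360000 μs.
End-to-end = 367000 μs.

367000 μs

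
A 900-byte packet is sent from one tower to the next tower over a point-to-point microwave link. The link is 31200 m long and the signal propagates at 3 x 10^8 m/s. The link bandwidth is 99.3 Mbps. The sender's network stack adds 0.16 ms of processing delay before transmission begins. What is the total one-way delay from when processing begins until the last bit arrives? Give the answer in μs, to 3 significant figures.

337 μs

L = 900 × 8 = 7200 bits.
Transmission delay = L/R = 7200 / 99300000 = 72.5076 μs.
Propagation delay = d/s = 31200 m / 300000000 m/s = 104 μs.
Plus processing delay 0.16 ms = 160 μs.
Total = 337 μs.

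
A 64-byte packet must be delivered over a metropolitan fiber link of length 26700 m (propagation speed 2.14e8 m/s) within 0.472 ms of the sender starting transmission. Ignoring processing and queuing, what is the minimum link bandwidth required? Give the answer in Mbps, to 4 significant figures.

L = 512 bits.
Propagation delay = 26700 / 214000000 = 0.124766 ms.
Transmission budget = 0.472 − 0.124766 = 0.347234 ms.
R ≥ L / t_tx = 512 bits / 0.000347234 s = 1.475 Mbps.

1.475 Mbps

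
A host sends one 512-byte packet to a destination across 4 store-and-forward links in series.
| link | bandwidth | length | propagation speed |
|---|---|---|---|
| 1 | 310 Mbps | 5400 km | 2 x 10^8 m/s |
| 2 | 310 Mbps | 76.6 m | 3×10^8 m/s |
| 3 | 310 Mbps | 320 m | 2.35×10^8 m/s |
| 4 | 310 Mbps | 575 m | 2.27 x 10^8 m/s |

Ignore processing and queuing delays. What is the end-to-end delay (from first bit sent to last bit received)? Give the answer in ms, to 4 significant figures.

27.06 ms

L = 512 × 8 = 4096 bits.
Transmission delay per hop = L/R = 4096/310000000 = 0.0132129 ms; 4 hops → 0.0528516 ms.
Propagation delays (d/s per hop): 27, 0.000255333, 0.0013617, 0.00253304 ms; sum = 27.0042 ms.
End-to-end = 27.06 ms.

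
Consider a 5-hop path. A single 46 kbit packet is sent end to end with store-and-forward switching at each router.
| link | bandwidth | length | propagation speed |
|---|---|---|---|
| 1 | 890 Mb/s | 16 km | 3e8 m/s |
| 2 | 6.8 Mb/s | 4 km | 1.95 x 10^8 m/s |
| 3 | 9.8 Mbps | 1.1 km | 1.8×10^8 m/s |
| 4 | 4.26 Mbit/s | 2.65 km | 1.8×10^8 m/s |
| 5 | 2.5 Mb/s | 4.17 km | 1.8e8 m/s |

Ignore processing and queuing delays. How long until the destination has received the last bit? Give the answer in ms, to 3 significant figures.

L = 46000 bits.
Transmission delays (L/R per hop): 0.0516854, 6.76471, 4.69388, 10.7981, 18.4 ms; sum = 40.7084 ms.
Propagation delays (d/s per hop): 0.0533333, 0.0205128, 0.00611111, 0.0147222, 0.0231667 ms; sum = 0.117846 ms.
End-to-end = 40.8 ms.

40.8 ms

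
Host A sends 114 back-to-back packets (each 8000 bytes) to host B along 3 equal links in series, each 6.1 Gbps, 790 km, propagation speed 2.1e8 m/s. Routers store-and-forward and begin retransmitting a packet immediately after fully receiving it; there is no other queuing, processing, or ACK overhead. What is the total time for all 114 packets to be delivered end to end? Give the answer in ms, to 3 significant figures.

12.5 ms

Per-hop transmission t_tx = L/R = 64000/6100000000 = 0.0104918 ms.
Per-hop propagation t_prop = 790000/210000000 = 3.7619 ms.
Pipeline fill: first packet needs 3·t_tx to clear all hops; remaining 113 packets each add one t_tx.
Total = (3+114-1)·t_tx + 3·t_prop = 116·0.0104918 + 3·3.7619 = 12.5 ms.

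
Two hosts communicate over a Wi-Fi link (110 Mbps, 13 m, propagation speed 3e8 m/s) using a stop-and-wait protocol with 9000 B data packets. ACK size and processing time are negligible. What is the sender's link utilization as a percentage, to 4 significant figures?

99.99 %

t_tx = L/R = 72000/110000000 = 0.000654545 s.
t_prop = 13/300000000 = 4.33333e-08 s; RTT = 8.66667e-08 s.
Cycle = t_tx + RTT = 0.000654632 s.
Utilization = t_tx / cycle = 0.000654545/0.000654632 = 99.99 %.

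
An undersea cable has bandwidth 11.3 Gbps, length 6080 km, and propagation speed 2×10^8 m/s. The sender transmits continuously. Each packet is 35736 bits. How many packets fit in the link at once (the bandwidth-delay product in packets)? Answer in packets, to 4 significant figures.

Propagation delay = 6080000 / 200000000 = 0.0304 s.
BDP = R × t_prop = 11300000000 × 0.0304 = 343520000 bits.
In packets of 35736 bits: 9613 packets.

9613 packets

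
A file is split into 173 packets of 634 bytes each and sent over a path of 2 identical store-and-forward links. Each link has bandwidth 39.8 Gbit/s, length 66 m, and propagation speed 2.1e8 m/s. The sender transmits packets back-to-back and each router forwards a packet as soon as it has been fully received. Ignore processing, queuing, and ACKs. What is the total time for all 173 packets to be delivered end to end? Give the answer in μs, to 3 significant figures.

Per-hop transmission t_tx = L/R = 5072/39800000000 = 0.127437 μs.
Per-hop propagation t_prop = 66/210000000 = 0.314286 μs.
Pipeline fill: first packet needs 2·t_tx to clear all hops; remaining 172 packets each add one t_tx.
Total = (2+173-1)·t_tx + 2·t_prop = 174·0.127437 + 2·0.314286 = 22.8 μs.

22.8 μs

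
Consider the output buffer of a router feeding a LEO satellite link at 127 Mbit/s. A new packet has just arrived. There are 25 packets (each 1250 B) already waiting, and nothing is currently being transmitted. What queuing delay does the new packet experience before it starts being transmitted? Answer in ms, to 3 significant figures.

Each queued packet: L/R = 10000/127000000 = 0.0787402 ms.
25 queued → 1.9685 ms.
Queuing delay = 1.97 ms.

1.97 ms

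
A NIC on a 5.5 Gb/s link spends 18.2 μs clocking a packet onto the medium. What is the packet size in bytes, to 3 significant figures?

12500 bytes

L = R × t_tx = 5500000000 b/s × 1.82e-05 s = 100100 bits.
In bytes: 100100 / 8 = 12500 bytes.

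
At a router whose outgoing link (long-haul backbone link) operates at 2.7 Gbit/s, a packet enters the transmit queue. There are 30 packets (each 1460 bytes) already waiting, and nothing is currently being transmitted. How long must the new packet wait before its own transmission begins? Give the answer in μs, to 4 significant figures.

129.8 μs

Each queued packet: L/R = 11680/2700000000 = 4.32593 μs.
30 queued → 129.778 μs.
Queuing delay = 129.8 μs.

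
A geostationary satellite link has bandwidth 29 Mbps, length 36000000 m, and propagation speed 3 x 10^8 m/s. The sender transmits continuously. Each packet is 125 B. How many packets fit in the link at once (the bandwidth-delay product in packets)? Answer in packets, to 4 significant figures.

3480 packets

Propagation delay = 36000000 / 300000000 = 0.12 s.
BDP = R × t_prop = 29000000 × 0.12 = 3480000 bits.
In packets of 1000 bits: 3480 packets.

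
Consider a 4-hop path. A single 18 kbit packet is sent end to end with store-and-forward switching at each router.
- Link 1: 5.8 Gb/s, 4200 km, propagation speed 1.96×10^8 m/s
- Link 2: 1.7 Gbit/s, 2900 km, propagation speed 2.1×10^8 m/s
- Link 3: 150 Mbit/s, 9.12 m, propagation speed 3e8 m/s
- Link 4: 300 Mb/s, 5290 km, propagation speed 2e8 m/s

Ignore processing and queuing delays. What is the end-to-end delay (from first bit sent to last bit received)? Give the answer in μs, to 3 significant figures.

61900 μs

L = 18000 bits.
Transmission delays (L/R per hop): 3.10345, 10.5882, 120, 60 μs; sum = 193.692 μs.
Propagation delays (d/s per hop): 21428.6, 13809.5, 0.0304, 26450 μs; sum = 61688.1 μs.
End-to-end = 61900 μs.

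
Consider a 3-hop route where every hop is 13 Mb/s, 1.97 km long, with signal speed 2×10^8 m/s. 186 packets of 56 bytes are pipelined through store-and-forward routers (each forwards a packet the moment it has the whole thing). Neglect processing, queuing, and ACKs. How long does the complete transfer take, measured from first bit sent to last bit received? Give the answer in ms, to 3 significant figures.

6.51 ms

Per-hop transmission t_tx = L/R = 448/13000000 = 0.0344615 ms.
Per-hop propagation t_prop = 1970/200000000 = 0.00985 ms.
Pipeline fill: first packet needs 3·t_tx to clear all hops; remaining 185 packets each add one t_tx.
Total = (3+186-1)·t_tx + 3·t_prop = 188·0.0344615 + 3·0.00985 = 6.51 ms.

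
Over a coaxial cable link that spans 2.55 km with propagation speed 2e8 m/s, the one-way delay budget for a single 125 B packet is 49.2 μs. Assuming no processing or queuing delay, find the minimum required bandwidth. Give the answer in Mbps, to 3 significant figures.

L = 1000 bits.
Propagation delay = 2550 / 200000000 = 12.75 μs.
Transmission budget = 49.2 − 12.75 = 36.45 μs.
R ≥ L / t_tx = 1000 bits / 3.645e-05 s = 27.4 Mbps.

27.4 Mbps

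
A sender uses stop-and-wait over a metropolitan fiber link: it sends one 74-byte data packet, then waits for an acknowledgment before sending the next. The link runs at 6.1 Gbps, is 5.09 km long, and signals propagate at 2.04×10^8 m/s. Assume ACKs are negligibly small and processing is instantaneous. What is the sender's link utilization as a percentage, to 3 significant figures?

t_tx = L/R = 592/6100000000 = 9.70492e-08 s.
t_prop = 5090/204000000 = 2.4951e-05 s; RTT = 4.9902e-05 s.
Cycle = t_tx + RTT = 4.9999e-05 s.
Utilization = t_tx / cycle = 9.70492e-08/4.9999e-05 = 0.194 %.

0.194 %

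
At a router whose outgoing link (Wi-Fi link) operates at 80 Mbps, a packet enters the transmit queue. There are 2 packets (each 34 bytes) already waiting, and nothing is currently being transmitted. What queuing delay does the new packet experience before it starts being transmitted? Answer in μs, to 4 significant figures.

Each queued packet: L/R = 272/80000000 = 3.4 μs.
2 queued → 6.8 μs.
Queuing delay = 6.800 μs.

6.800 μs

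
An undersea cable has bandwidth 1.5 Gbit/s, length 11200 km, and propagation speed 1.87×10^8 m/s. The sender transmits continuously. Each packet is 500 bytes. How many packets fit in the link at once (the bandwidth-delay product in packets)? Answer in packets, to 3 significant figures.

Propagation delay = 11200000 / 187000000 = 0.059893 s.
BDP = R × t_prop = 1500000000 × 0.059893 = 89839600 bits.
In packets of 4000 bits: 22500 packets.

22500 packets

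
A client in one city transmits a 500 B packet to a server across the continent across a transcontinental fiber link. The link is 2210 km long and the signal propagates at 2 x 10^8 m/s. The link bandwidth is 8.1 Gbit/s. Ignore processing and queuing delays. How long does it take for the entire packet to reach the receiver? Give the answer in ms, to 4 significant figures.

L = 500 × 8 = 4000 bits.
Transmission delay = L/R = 4000 / 8100000000 = 0.000493827 ms.
Propagation delay = d/s = 2210000 m / 200000000 m/s = 11.05 ms.
Total = 11.05 ms.

11.05 ms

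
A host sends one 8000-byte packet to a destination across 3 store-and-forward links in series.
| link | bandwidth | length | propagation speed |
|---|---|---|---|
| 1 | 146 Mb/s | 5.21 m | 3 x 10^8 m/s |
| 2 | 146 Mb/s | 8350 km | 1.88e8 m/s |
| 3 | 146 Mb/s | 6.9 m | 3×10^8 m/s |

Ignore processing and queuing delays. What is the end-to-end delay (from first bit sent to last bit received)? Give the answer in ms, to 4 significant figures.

45.73 ms

L = 8000 × 8 = 64000 bits.
Transmission delay per hop = L/R = 64000/146000000 = 0.438356 ms; 3 hops → 1.31507 ms.
Propagation delays (d/s per hop): 1.73667e-05, 44.4149, 2.3e-05 ms; sum = 44.4149 ms.
End-to-end = 45.73 ms.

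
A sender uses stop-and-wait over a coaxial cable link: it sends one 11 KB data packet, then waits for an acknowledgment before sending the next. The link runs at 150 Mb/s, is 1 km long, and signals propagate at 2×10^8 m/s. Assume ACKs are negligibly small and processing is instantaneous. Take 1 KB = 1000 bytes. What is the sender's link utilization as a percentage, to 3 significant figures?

t_tx = L/R = 88000/150000000 = 0.000586667 s.
t_prop = 1000/200000000 = 5e-06 s; RTT = 1e-05 s.
Cycle = t_tx + RTT = 0.000596667 s.
Utilization = t_tx / cycle = 0.000586667/0.000596667 = 98.3 %.

98.3 %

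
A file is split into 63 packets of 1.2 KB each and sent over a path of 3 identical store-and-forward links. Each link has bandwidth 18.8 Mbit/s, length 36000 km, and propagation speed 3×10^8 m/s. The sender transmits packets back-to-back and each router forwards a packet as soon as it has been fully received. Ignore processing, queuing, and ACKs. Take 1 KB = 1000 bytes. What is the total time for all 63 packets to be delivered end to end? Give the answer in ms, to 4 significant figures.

Per-hop transmission t_tx = L/R = 9600/18800000 = 0.510638 ms.
Per-hop propagation t_prop = 36000000/300000000 = 120 ms.
Pipeline fill: first packet needs 3·t_tx to clear all hops; remaining 62 packets each add one t_tx.
Total = (3+63-1)·t_tx + 3·t_prop = 65·0.510638 + 3·120 = 393.2 ms.

393.2 ms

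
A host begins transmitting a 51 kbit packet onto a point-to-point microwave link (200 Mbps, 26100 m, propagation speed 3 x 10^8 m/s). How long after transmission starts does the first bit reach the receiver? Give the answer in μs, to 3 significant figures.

First bit experiences only propagation delay: d/s = 26100/300000000 = 87.0 μs.

87.0 μs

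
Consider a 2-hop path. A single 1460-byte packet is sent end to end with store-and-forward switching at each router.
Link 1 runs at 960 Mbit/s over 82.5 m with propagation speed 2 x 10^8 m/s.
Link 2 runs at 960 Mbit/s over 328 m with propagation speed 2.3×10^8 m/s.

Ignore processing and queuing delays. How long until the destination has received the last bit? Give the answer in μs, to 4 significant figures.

L = 1460 × 8 = 11680 bits.
Transmission delay per hop = L/R = 11680/960000000 = 12.1667 μs; 2 hops → 24.3333 μs.
Propagation delays (d/s per hop): 0.4125, 1.42609 μs; sum = 1.83859 μs.
End-to-end = 26.17 μs.

26.17 μs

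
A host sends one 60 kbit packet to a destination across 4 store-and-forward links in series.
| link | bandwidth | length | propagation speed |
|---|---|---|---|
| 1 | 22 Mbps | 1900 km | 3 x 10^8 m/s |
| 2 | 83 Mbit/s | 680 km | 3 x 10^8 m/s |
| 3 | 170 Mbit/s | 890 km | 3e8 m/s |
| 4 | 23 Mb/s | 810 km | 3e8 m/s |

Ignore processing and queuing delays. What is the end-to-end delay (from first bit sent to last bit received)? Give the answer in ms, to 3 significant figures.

L = 60000 bits.
Transmission delays (L/R per hop): 2.72727, 0.722892, 0.352941, 2.6087 ms; sum = 6.4118 ms.
Propagation delays (d/s per hop): 6.33333, 2.26667, 2.96667, 2.7 ms; sum = 14.2667 ms.
End-to-end = 20.7 ms.

20.7 ms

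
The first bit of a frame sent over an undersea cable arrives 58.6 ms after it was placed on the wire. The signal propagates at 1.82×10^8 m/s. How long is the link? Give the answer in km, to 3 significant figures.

d = s × t_prop = 182000000 × 0.0586 = 10700 km.

10700 km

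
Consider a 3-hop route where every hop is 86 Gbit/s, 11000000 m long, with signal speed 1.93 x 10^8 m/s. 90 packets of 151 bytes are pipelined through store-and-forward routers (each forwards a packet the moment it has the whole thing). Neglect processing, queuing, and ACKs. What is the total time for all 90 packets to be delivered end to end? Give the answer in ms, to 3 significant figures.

Per-hop transmission t_tx = L/R = 1208/86000000000 = 1.40465e-05 ms.
Per-hop propagation t_prop = 11000000/193000000 = 56.9948 ms.
Pipeline fill: first packet needs 3·t_tx to clear all hops; remaining 89 packets each add one t_tx.
Total = (3+90-1)·t_tx + 3·t_prop = 92·1.40465e-05 + 3·56.9948 = 171 ms.

171 ms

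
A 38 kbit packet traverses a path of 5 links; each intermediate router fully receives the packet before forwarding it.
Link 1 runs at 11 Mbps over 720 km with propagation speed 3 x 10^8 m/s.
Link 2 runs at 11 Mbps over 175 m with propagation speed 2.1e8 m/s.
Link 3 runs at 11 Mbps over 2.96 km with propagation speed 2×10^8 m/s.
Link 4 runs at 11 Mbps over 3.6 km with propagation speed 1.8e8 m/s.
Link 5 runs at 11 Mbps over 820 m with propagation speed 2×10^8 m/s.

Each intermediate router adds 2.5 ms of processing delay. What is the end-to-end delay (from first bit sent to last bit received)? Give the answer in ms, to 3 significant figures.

L = 38000 bits.
Transmission delay per hop = L/R = 38000/11000000 = 3.45455 ms; 5 hops → 17.2727 ms.
Propagation delays (d/s per hop): 2.4, 0.000833333, 0.0148, 0.02, 0.0041 ms; sum = 2.43973 ms.
Processing at 4 router(s): 4 × 2.5 ms = 10 ms.
End-to-end = 29.7 ms.

29.7 ms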